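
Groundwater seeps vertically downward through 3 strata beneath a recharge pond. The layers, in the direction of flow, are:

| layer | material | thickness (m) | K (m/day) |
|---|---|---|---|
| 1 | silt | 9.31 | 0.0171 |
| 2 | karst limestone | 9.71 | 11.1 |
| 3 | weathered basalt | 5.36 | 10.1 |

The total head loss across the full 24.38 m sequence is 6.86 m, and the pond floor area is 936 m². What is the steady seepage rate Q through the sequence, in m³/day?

Flow is perpendicular to layering, so the layers act in series and the equivalent K is the thickness-weighted harmonic mean.
Total thickness L = 9.31 + 9.71 + 5.36 = 24.38 m.
Σ(b_i/K_i) = 9.31/0.0171 + 9.71/11.1 + 5.36/10.1 = 545.8 d.
K_eq = L / Σ(b_i/K_i) = 24.38 / 545.8 = 0.04466 m/day.
Q = K_eq · A · (Δh/L) = 0.04466 × 936 × (6.86/24.38) = 11.76 m³/day.

11.8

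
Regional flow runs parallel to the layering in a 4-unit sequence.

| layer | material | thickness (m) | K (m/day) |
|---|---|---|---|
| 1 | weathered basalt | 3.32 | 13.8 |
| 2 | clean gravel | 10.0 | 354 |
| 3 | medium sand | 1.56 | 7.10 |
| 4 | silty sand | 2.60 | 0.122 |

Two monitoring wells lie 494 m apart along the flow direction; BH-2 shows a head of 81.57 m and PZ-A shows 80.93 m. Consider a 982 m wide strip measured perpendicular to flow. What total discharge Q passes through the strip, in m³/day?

Flow is parallel to layering, so each bed carries its own Darcy discharge and the transmissivities add.
Σ(K_i·b_i) = 13.8×3.32 + 354×10.0 + 7.10×1.56 + 0.122×2.60 = 3597 m²/day.
Hydraulic gradient i = (81.57 − 80.93) / 494 = 0.64 / 494 = 0.001296.
Q = Σ(K_i·b_i) · W · i = 3597 × 982 × 0.001296 = 4576 m³/day.

4580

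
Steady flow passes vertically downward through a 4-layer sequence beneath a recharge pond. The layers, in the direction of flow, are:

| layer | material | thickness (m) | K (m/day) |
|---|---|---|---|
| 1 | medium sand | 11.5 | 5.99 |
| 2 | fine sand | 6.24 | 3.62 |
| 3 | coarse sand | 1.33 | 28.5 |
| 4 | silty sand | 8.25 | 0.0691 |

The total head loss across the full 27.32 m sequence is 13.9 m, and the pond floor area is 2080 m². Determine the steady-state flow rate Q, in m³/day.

Flow is perpendicular to layering, so the layers act in series and the equivalent K is the thickness-weighted harmonic mean.
Total thickness L = 11.5 + 6.24 + 1.33 + 8.25 = 27.32 m.
Σ(b_i/K_i) = 11.5/5.99 + 6.24/3.62 + 1.33/28.5 + 8.25/0.0691 = 123.1 d.
K_eq = L / Σ(b_i/K_i) = 27.32 / 123.1 = 0.2220 m/day.
Q = K_eq · A · (Δh/L) = 0.2220 × 2080 × (13.9/27.32) = 234.9 m³/day.

235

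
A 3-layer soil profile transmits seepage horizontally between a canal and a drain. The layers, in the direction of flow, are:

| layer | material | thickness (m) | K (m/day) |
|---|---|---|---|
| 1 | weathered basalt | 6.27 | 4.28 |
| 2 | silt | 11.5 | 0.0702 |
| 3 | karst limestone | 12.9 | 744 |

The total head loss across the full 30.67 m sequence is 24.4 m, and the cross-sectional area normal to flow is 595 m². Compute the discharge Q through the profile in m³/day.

87.8

Flow is perpendicular to layering, so the layers act in series and the equivalent K is the thickness-weighted harmonic mean.
Total thickness L = 6.27 + 11.5 + 12.9 = 30.67 m.
Σ(b_i/K_i) = 6.27/4.28 + 11.5/0.0702 + 12.9/744 = 165.3 d.
K_eq = L / Σ(b_i/K_i) = 30.67 / 165.3 = 0.1855 m/day.
Q = K_eq · A · (Δh/L) = 0.1855 × 595 × (24.4/30.67) = 87.83 m³/day.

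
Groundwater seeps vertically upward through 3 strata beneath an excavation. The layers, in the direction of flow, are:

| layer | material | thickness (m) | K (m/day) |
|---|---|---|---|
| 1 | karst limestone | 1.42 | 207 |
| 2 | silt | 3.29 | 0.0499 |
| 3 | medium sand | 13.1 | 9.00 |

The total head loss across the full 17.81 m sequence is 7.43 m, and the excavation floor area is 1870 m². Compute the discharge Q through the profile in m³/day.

206

Flow is perpendicular to layering, so the layers act in series and the equivalent K is the thickness-weighted harmonic mean.
Total thickness L = 1.42 + 3.29 + 13.1 = 17.81 m.
Σ(b_i/K_i) = 1.42/207 + 3.29/0.0499 + 13.1/9.00 = 67.39 d.
K_eq = L / Σ(b_i/K_i) = 17.81 / 67.39 = 0.2643 m/day.
Q = K_eq · A · (Δh/L) = 0.2643 × 1870 × (7.43/17.81) = 206.2 m³/day.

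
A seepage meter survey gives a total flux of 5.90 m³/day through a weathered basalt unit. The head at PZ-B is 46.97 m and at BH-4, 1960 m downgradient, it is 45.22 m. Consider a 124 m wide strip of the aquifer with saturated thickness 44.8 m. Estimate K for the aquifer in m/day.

Cross-sectional area A = 124 × 44.8 = 5555 m².
Hydraulic gradient i = (46.97 − 45.22) / 1960 = 1.75 / 1960 = 0.0008929.
From Q = K·A·i, K = Q / (A·i) = 5.90 / (5555 × 0.0008929) = 1.190 m/day.

1.19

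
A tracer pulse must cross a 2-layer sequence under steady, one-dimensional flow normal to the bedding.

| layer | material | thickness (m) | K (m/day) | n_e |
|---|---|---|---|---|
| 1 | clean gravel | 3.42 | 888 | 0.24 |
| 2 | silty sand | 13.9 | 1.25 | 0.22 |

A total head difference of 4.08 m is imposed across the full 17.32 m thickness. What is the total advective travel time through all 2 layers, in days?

10.6

With flow normal to the layers, continuity requires the same specific discharge q through every layer.
Σ(b_i/K_i) = 3.42/888 + 13.9/1.25 = 11.12 d.
q = Δh / Σ(b_i/K_i) = 4.08 / 11.12 = 0.3668 m/day.
In each layer the seepage velocity is v_i = q/n_i, so the layer transit time is t_i = b_i·n_i / q:
  layer 1 (clean gravel): t_1 = 3.42 × 0.24 / 0.3668 = 2.238 d
  layer 2 (silty sand): t_2 = 13.9 × 0.22 / 0.3668 = 8.337 d
Total t = Σ t_i = 10.58 days.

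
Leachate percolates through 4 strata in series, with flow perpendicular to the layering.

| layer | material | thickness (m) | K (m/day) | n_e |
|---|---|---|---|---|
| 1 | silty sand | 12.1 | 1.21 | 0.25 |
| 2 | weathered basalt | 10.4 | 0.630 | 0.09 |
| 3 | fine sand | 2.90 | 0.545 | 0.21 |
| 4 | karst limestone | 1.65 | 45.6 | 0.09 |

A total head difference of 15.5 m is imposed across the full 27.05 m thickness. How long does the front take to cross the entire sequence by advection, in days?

9.70

With flow normal to the layers, continuity requires the same specific discharge q through every layer.
Σ(b_i/K_i) = 12.1/1.21 + 10.4/0.630 + 2.90/0.545 + 1.65/45.6 = 31.87 d.
q = Δh / Σ(b_i/K_i) = 15.5 / 31.87 = 0.4864 m/day.
In each layer the seepage velocity is v_i = q/n_i, so the layer transit time is t_i = b_i·n_i / q:
  layer 1 (silty sand): t_1 = 12.1 × 0.25 / 0.4864 = 6.219 d
  layer 2 (weathered basalt): t_2 = 10.4 × 0.09 / 0.4864 = 1.924 d
  layer 3 (fine sand): t_3 = 2.90 × 0.21 / 0.4864 = 1.252 d
  layer 4 (karst limestone): t_4 = 1.65 × 0.09 / 0.4864 = 0.3053 d
Total t = Σ t_i = 9.700 days.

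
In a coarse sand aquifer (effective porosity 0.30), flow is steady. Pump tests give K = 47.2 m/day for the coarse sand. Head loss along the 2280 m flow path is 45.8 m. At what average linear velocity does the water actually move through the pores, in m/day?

Hydraulic gradient i = Δh / L = 45.8 / 2280 = 0.02009.
Darcy flux q = K · i = 47.20 × 0.02009 = 0.9481 m/day.
Seepage velocity v = q / n_e = 0.9481 / 0.30 = 3.160 m/day.

3.16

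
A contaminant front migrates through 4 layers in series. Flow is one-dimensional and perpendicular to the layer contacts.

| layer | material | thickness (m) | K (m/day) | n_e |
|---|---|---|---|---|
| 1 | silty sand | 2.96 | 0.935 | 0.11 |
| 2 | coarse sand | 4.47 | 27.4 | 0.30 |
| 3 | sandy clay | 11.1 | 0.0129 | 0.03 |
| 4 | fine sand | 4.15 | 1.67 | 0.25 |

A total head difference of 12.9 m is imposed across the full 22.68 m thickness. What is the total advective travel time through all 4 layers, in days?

With flow normal to the layers, continuity requires the same specific discharge q through every layer.
Σ(b_i/K_i) = 2.96/0.935 + 4.47/27.4 + 11.1/0.0129 + 4.15/1.67 = 866.3 d.
q = Δh / Σ(b_i/K_i) = 12.9 / 866.3 = 0.01489 m/day.
In each layer the seepage velocity is v_i = q/n_i, so the layer transit time is t_i = b_i·n_i / q:
  layer 1 (silty sand): t_1 = 2.96 × 0.11 / 0.01489 = 21.87 d
  layer 2 (coarse sand): t_2 = 4.47 × 0.30 / 0.01489 = 90.05 d
  layer 3 (sandy clay): t_3 = 11.1 × 0.03 / 0.01489 = 22.36 d
  layer 4 (fine sand): t_4 = 4.15 × 0.25 / 0.01489 = 69.67 d
Total t = Σ t_i = 204.0 days.

204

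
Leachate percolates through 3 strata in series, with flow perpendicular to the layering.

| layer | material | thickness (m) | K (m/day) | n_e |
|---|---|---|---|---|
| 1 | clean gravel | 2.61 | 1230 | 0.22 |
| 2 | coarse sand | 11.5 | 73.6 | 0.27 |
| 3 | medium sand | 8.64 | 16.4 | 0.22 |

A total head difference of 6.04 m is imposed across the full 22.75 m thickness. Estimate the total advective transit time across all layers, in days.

With flow normal to the layers, continuity requires the same specific discharge q through every layer.
Σ(b_i/K_i) = 2.61/1230 + 11.5/73.6 + 8.64/16.4 = 0.6852 d.
q = Δh / Σ(b_i/K_i) = 6.04 / 0.6852 = 8.815 m/day.
In each layer the seepage velocity is v_i = q/n_i, so the layer transit time is t_i = b_i·n_i / q:
  layer 1 (clean gravel): t_1 = 2.61 × 0.22 / 8.815 = 0.06514 d
  layer 2 (coarse sand): t_2 = 11.5 × 0.27 / 8.815 = 0.3522 d
  layer 3 (medium sand): t_3 = 8.64 × 0.22 / 8.815 = 0.2156 d
Total t = Σ t_i = 0.6330 days.

0.633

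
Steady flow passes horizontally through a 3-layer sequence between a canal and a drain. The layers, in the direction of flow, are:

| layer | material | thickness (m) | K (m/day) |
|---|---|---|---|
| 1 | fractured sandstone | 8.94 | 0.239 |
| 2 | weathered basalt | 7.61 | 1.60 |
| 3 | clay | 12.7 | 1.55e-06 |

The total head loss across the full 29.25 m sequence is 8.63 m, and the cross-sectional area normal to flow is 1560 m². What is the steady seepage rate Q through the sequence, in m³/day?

0.00164

Flow is perpendicular to layering, so the layers act in series and the equivalent K is the thickness-weighted harmonic mean.
Total thickness L = 8.94 + 7.61 + 12.7 = 29.25 m.
Σ(b_i/K_i) = 8.94/0.239 + 7.61/1.60 + 12.7/1.55e-06 = 8.194e+06 d.
K_eq = L / Σ(b_i/K_i) = 29.25 / 8.194e+06 = 3.570e-06 m/day.
Q = K_eq · A · (Δh/L) = 3.570e-06 × 1560 × (8.63/29.25) = 0.001643 m³/day.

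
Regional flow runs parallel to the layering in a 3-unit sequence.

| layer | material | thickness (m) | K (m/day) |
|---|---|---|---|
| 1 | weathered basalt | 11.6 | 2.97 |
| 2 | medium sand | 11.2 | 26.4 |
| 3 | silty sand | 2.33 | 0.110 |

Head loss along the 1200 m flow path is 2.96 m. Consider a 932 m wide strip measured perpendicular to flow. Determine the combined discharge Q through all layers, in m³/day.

Flow is parallel to layering, so each bed carries its own Darcy discharge and the transmissivities add.
Σ(K_i·b_i) = 2.97×11.6 + 26.4×11.2 + 0.110×2.33 = 330.4 m²/day.
Hydraulic gradient i = Δh / L = 2.96 / 1200 = 0.002467.
Q = Σ(K_i·b_i) · W · i = 330.4 × 932 × 0.002467 = 759.5 m³/day.

760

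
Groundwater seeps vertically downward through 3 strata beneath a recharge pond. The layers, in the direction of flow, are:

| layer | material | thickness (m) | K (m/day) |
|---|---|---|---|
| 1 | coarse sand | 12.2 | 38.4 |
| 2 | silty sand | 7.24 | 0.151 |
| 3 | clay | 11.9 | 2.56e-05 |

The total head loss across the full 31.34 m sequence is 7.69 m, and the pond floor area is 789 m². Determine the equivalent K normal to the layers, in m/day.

Flow is perpendicular to layering, so the layers act in series and the equivalent K is the thickness-weighted harmonic mean.
Total thickness L = 12.2 + 7.24 + 11.9 = 31.34 m.
Σ(b_i/K_i) = 12.2/38.4 + 7.24/0.151 + 11.9/2.56e-05 = 4.649e+05 d.
K_eq = L / Σ(b_i/K_i) = 31.34 / 4.649e+05 = 6.741e-05 m/day.

6.74e-05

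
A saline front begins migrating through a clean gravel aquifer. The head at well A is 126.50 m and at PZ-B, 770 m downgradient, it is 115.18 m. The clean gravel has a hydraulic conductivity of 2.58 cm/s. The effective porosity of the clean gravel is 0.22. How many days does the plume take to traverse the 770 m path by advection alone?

Convert K: 2.58 cm/s × 864 = 2229 m/day.
Hydraulic gradient i = (126.50 − 115.18) / 770 = 11.32 / 770 = 0.01470.
Darcy flux q = K · i = 2229 × 0.01470 = 32.77 m/day.
Seepage velocity v = q / n_e = 32.77 / 0.22 = 149.0 m/day.
Travel time t = L / v = 770 / 149.0 = 5.169 days.

5.17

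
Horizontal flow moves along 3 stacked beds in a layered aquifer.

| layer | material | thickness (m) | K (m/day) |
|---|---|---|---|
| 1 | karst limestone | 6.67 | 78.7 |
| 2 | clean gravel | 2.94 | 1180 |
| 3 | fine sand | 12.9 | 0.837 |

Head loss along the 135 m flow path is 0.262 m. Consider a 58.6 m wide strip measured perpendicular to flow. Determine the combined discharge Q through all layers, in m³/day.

Flow is parallel to layering, so each bed carries its own Darcy discharge and the transmissivities add.
Σ(K_i·b_i) = 78.7×6.67 + 1180×2.94 + 0.837×12.9 = 4005 m²/day.
Hydraulic gradient i = Δh / L = 0.262 / 135 = 0.001941.
Q = Σ(K_i·b_i) · W · i = 4005 × 58.6 × 0.001941 = 455.5 m³/day.

455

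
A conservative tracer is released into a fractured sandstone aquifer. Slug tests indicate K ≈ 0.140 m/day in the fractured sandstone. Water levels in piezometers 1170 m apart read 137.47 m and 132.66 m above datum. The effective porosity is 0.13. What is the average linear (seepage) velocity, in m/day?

0.00443

Hydraulic gradient i = (137.47 − 132.66) / 1170 = 4.81 / 1170 = 0.004111.
Darcy flux q = K · i = 0.1400 × 0.004111 = 0.0005756 m/day.
Seepage velocity v = q / n_e = 0.0005756 / 0.13 = 0.004427 m/day.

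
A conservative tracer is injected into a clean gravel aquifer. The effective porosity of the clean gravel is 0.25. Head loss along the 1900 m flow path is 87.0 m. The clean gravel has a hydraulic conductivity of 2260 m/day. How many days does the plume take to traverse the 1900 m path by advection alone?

4.59

Hydraulic gradient i = Δh / L = 87.0 / 1900 = 0.04579.
Darcy flux q = K · i = 2260 × 0.04579 = 103.5 m/day.
Seepage velocity v = q / n_e = 103.5 / 0.25 = 413.9 m/day.
Travel time t = L / v = 1900 / 413.9 = 4.590 days.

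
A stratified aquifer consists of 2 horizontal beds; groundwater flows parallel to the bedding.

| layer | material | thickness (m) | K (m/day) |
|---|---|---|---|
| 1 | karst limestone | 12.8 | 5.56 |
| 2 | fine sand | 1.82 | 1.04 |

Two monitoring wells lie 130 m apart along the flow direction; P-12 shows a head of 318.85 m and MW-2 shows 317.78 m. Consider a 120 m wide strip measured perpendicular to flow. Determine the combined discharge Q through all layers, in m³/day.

72.2

Flow is parallel to layering, so each bed carries its own Darcy discharge and the transmissivities add.
Σ(K_i·b_i) = 5.56×12.8 + 1.04×1.82 = 73.06 m²/day.
Hydraulic gradient i = (318.85 − 317.78) / 130 = 1.07 / 130 = 0.008231.
Q = Σ(K_i·b_i) · W · i = 73.06 × 120 × 0.008231 = 72.16 m³/day.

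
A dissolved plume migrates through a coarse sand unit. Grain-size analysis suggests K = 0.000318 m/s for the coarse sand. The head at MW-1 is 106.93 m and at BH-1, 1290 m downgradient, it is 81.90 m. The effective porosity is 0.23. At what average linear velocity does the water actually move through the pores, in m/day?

2.32

Convert K: 0.000318 m/s × 86400 = 27.48 m/day.
Hydraulic gradient i = (106.93 − 81.90) / 1290 = 25.03 / 1290 = 0.01940.
Darcy flux q = K · i = 27.48 × 0.01940 = 0.5331 m/day.
Seepage velocity v = q / n_e = 0.5331 / 0.23 = 2.318 m/day.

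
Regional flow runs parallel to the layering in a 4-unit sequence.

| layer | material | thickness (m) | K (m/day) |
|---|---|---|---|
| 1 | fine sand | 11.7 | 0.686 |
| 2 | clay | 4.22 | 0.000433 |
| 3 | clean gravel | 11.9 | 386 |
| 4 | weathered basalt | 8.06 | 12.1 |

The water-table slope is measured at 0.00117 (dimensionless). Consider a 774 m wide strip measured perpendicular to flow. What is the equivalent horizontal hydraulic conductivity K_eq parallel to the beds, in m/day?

Flow is parallel to layering, so each bed carries its own Darcy discharge and the transmissivities add.
Σ(K_i·b_i) = 0.686×11.7 + 0.000433×4.22 + 386×11.9 + 12.1×8.06 = 4699 m²/day.
Total thickness b = 35.88 m, so K_eq = Σ(K_i·b_i)/b = 131.0 m/day.

131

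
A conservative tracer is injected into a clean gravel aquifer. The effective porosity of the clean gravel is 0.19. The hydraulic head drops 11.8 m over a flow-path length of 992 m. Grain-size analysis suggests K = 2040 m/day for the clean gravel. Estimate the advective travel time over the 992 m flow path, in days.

7.77

Hydraulic gradient i = Δh / L = 11.8 / 992 = 0.01190.
Darcy flux q = K · i = 2040 × 0.01190 = 24.27 m/day.
Seepage velocity v = q / n_e = 24.27 / 0.19 = 127.7 m/day.
Travel time t = L / v = 992 / 127.7 = 7.767 days.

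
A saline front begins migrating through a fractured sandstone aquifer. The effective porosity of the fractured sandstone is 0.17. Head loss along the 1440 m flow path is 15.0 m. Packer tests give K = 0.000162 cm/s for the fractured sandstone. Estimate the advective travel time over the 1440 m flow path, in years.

460

Convert K: 0.000162 cm/s × 864 = 0.1400 m/day.
Hydraulic gradient i = Δh / L = 15.0 / 1440 = 0.01042.
Darcy flux q = K · i = 0.1400 × 0.01042 = 0.001458 m/day.
Seepage velocity v = q / n_e = 0.001458 / 0.17 = 0.008576 m/day.
Travel time t = L / v = 1440 / 0.008576 = 1.679e+05 days = 459.7 years.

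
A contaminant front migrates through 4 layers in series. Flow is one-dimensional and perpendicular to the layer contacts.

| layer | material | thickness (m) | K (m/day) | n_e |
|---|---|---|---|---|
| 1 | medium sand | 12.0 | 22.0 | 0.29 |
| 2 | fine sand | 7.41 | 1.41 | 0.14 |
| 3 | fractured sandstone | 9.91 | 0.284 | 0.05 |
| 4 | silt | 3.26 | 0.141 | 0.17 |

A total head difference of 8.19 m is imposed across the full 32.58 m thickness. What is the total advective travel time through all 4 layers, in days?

With flow normal to the layers, continuity requires the same specific discharge q through every layer.
Σ(b_i/K_i) = 12.0/22.0 + 7.41/1.41 + 9.91/0.284 + 3.26/0.141 = 63.82 d.
q = Δh / Σ(b_i/K_i) = 8.19 / 63.82 = 0.1283 m/day.
In each layer the seepage velocity is v_i = q/n_i, so the layer transit time is t_i = b_i·n_i / q:
  layer 1 (medium sand): t_1 = 12.0 × 0.29 / 0.1283 = 27.12 d
  layer 2 (fine sand): t_2 = 7.41 × 0.14 / 0.1283 = 8.083 d
  layer 3 (fractured sandstone): t_3 = 9.91 × 0.05 / 0.1283 = 3.861 d
  layer 4 (silt): t_4 = 3.26 × 0.17 / 0.1283 = 4.318 d
Total t = Σ t_i = 43.38 days.

43.4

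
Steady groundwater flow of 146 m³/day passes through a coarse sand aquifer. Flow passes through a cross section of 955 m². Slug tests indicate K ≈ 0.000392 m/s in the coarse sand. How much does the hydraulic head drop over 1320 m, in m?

Convert K: 0.000392 m/s × 86400 = 33.87 m/day.
From Q = K·A·i, i = Q / (K·A) = 146 / (33.87 × 955.0) = 0.004514.
Head loss Δh = i · L = 0.004514 × 1320 = 5.958 m.

5.96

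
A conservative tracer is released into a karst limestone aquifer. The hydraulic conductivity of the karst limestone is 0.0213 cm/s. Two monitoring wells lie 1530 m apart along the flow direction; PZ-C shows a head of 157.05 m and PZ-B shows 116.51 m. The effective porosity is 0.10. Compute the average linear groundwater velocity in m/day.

4.88

Convert K: 0.0213 cm/s × 864 = 18.40 m/day.
Hydraulic gradient i = (157.05 − 116.51) / 1530 = 40.54 / 1530 = 0.02650.
Darcy flux q = K · i = 18.40 × 0.02650 = 0.4876 m/day.
Seepage velocity v = q / n_e = 0.4876 / 0.10 = 4.876 m/day.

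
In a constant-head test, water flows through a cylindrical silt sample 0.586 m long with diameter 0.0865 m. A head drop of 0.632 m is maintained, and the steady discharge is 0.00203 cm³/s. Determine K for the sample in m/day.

0.0277

Cross-sectional area A = π·(d/2)² = π × (0.0865/2)² = 0.005877 m².
Convert discharge: 0.00203 cm³/s = 2.030e-09 m³/s.
Darcy's law rearranged: K = Q·L / (A·Δh) = 2.030e-09 × 0.586 / (0.005877 × 0.632) = 3.203e-07 m/s = 0.02767 m/day.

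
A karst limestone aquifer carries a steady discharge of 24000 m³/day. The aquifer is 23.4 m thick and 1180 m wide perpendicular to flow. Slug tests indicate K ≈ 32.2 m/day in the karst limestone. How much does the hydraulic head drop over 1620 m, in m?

43.7

Cross-sectional area A = 1180 × 23.4 = 27612 m².
From Q = K·A·i, i = Q / (K·A) = 24000 / (32.20 × 27612) = 0.02699.
Head loss Δh = i · L = 0.02699 × 1620 = 43.73 m.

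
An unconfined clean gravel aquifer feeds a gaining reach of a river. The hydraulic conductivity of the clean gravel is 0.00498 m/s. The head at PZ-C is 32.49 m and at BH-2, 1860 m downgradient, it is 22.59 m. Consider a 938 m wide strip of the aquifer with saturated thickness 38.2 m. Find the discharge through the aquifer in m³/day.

Convert K: 0.00498 m/s × 86400 = 430.3 m/day.
Cross-sectional area A = 938 × 38.2 = 35832 m².
Hydraulic gradient i = (32.49 − 22.59) / 1860 = 9.9 / 1860 = 0.005323.
Darcy's law: Q = K · A · i = 430.3 × 35832 × 0.005323 = 82060 m³/day.

82100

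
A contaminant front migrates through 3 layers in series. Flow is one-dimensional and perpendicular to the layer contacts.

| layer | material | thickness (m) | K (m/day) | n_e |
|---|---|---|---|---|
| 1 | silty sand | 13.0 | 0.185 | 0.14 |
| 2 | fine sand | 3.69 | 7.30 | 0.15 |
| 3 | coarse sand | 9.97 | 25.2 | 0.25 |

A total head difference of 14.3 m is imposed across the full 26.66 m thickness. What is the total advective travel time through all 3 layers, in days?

24.2

With flow normal to the layers, continuity requires the same specific discharge q through every layer.
Σ(b_i/K_i) = 13.0/0.185 + 3.69/7.30 + 9.97/25.2 = 71.17 d.
q = Δh / Σ(b_i/K_i) = 14.3 / 71.17 = 0.2009 m/day.
In each layer the seepage velocity is v_i = q/n_i, so the layer transit time is t_i = b_i·n_i / q:
  layer 1 (silty sand): t_1 = 13.0 × 0.14 / 0.2009 = 9.058 d
  layer 2 (fine sand): t_2 = 3.69 × 0.15 / 0.2009 = 2.755 d
  layer 3 (coarse sand): t_3 = 9.97 × 0.25 / 0.2009 = 12.41 d
Total t = Σ t_i = 24.22 days.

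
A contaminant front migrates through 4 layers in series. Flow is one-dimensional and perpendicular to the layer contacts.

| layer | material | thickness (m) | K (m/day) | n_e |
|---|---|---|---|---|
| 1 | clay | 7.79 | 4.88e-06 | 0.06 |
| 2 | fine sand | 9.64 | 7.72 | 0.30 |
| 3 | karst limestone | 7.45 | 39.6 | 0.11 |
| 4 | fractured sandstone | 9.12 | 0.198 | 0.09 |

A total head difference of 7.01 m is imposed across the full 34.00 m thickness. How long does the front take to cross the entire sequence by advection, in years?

With flow normal to the layers, continuity requires the same specific discharge q through every layer.
Σ(b_i/K_i) = 7.79/4.88e-06 + 9.64/7.72 + 7.45/39.6 + 9.12/0.198 = 1.596e+06 d.
q = Δh / Σ(b_i/K_i) = 7.01 / 1.596e+06 = 4.391e-06 m/day.
In each layer the seepage velocity is v_i = q/n_i, so the layer transit time is t_i = b_i·n_i / q:
  layer 1 (clay): t_1 = 7.79 × 0.06 / 4.391e-06 = 1.064e+05 d
  layer 2 (fine sand): t_2 = 9.64 × 0.30 / 4.391e-06 = 6.586e+05 d
  layer 3 (karst limestone): t_3 = 7.45 × 0.11 / 4.391e-06 = 1.866e+05 d
  layer 4 (fractured sandstone): t_4 = 9.12 × 0.09 / 4.391e-06 = 1.869e+05 d
Total t = Σ t_i = 1.139e+06 days = 3117 years.

3120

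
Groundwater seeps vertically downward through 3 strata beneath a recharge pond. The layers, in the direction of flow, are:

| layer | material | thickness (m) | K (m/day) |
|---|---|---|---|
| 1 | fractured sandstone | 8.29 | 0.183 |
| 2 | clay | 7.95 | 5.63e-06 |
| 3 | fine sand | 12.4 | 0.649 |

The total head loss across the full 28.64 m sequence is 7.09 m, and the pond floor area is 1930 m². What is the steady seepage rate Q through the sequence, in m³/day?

0.00969

Flow is perpendicular to layering, so the layers act in series and the equivalent K is the thickness-weighted harmonic mean.
Total thickness L = 8.29 + 7.95 + 12.4 = 28.64 m.
Σ(b_i/K_i) = 8.29/0.183 + 7.95/5.63e-06 + 12.4/0.649 = 1.412e+06 d.
K_eq = L / Σ(b_i/K_i) = 28.64 / 1.412e+06 = 2.028e-05 m/day.
Q = K_eq · A · (Δh/L) = 2.028e-05 × 1930 × (7.09/28.64) = 0.009690 m³/day.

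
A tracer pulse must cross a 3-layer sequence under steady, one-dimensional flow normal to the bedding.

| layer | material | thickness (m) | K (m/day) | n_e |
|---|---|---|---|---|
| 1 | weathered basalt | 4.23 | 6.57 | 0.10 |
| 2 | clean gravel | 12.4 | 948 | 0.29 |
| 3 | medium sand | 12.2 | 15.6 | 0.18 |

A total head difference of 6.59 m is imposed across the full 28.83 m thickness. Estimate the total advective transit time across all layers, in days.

With flow normal to the layers, continuity requires the same specific discharge q through every layer.
Σ(b_i/K_i) = 4.23/6.57 + 12.4/948 + 12.2/15.6 = 1.439 d.
q = Δh / Σ(b_i/K_i) = 6.59 / 1.439 = 4.580 m/day.
In each layer the seepage velocity is v_i = q/n_i, so the layer transit time is t_i = b_i·n_i / q:
  layer 1 (weathered basalt): t_1 = 4.23 × 0.10 / 4.580 = 0.09236 d
  layer 2 (clean gravel): t_2 = 12.4 × 0.29 / 4.580 = 0.7852 d
  layer 3 (medium sand): t_3 = 12.2 × 0.18 / 4.580 = 0.4795 d
Total t = Σ t_i = 1.357 days.

1.36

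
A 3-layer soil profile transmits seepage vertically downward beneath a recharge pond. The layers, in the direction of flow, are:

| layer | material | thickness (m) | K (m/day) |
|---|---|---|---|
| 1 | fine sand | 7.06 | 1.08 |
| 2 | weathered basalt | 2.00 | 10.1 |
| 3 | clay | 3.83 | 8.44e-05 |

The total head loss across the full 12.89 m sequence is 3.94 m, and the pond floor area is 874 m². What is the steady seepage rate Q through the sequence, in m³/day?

0.0759

Flow is perpendicular to layering, so the layers act in series and the equivalent K is the thickness-weighted harmonic mean.
Total thickness L = 7.06 + 2.00 + 3.83 = 12.89 m.
Σ(b_i/K_i) = 7.06/1.08 + 2.00/10.1 + 3.83/8.44e-05 = 45386 d.
K_eq = L / Σ(b_i/K_i) = 12.89 / 45386 = 0.0002840 m/day.
Q = K_eq · A · (Δh/L) = 0.0002840 × 874 × (3.94/12.89) = 0.07587 m³/day.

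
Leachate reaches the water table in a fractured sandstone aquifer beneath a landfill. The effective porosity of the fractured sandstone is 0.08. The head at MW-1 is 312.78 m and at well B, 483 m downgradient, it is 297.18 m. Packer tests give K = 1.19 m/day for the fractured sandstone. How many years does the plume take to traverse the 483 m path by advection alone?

Hydraulic gradient i = (312.78 − 297.18) / 483 = 15.6 / 483 = 0.03230.
Darcy flux q = K · i = 1.190 × 0.03230 = 0.03843 m/day.
Seepage velocity v = q / n_e = 0.03843 / 0.08 = 0.4804 m/day.
Travel time t = L / v = 483 / 0.4804 = 1005 days = 2.752 years.

2.75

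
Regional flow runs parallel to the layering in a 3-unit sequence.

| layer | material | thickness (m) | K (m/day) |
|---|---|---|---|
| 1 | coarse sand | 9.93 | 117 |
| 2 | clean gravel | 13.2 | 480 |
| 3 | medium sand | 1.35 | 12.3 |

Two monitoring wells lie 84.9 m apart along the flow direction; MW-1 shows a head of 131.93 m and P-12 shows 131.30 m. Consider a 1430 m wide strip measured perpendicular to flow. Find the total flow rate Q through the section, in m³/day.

Flow is parallel to layering, so each bed carries its own Darcy discharge and the transmissivities add.
Σ(K_i·b_i) = 117×9.93 + 480×13.2 + 12.3×1.35 = 7514 m²/day.
Hydraulic gradient i = (131.93 − 131.30) / 84.9 = 0.63 / 84.9 = 0.007420.
Q = Σ(K_i·b_i) · W · i = 7514 × 1430 × 0.007420 = 79738 m³/day.

79700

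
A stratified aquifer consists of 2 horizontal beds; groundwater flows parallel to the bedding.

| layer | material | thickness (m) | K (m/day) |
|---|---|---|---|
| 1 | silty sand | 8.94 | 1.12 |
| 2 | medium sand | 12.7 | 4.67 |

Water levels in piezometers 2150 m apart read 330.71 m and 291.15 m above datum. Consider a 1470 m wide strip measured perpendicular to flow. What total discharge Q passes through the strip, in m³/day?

Flow is parallel to layering, so each bed carries its own Darcy discharge and the transmissivities add.
Σ(K_i·b_i) = 1.12×8.94 + 4.67×12.7 = 69.32 m²/day.
Hydraulic gradient i = (330.71 − 291.15) / 2150 = 39.56 / 2150 = 0.01840.
Q = Σ(K_i·b_i) · W · i = 69.32 × 1470 × 0.01840 = 1875 m³/day.

1880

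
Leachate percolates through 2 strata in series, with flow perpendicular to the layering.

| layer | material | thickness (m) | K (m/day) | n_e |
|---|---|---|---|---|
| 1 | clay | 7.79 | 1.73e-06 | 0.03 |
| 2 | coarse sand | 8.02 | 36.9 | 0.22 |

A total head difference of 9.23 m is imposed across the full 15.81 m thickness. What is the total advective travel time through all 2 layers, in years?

With flow normal to the layers, continuity requires the same specific discharge q through every layer.
Σ(b_i/K_i) = 7.79/1.73e-06 + 8.02/36.9 = 4.503e+06 d.
q = Δh / Σ(b_i/K_i) = 9.23 / 4.503e+06 = 2.050e-06 m/day.
In each layer the seepage velocity is v_i = q/n_i, so the layer transit time is t_i = b_i·n_i / q:
  layer 1 (clay): t_1 = 7.79 × 0.03 / 2.050e-06 = 1.140e+05 d
  layer 2 (coarse sand): t_2 = 8.02 × 0.22 / 2.050e-06 = 8.608e+05 d
Total t = Σ t_i = 9.748e+05 days = 2669 years.

2670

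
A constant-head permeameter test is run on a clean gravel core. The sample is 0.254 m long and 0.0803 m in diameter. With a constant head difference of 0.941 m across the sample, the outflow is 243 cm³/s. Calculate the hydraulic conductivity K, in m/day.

Cross-sectional area A = π·(d/2)² = π × (0.0803/2)² = 0.005064 m².
Convert discharge: 243 cm³/s = 0.0002430 m³/s.
Darcy's law rearranged: K = Q·L / (A·Δh) = 0.0002430 × 0.254 / (0.005064 × 0.941) = 0.01295 m/s = 1119 m/day.

1120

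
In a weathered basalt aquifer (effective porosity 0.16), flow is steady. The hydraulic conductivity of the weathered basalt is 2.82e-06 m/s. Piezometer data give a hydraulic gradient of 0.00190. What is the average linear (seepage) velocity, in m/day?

Convert K: 2.82e-06 m/s × 86400 = 0.2436 m/day.
Hydraulic gradient i = 0.00190.
Darcy flux q = K · i = 0.2436 × 0.001900 = 0.0004629 m/day.
Seepage velocity v = q / n_e = 0.0004629 / 0.16 = 0.002893 m/day.

0.00289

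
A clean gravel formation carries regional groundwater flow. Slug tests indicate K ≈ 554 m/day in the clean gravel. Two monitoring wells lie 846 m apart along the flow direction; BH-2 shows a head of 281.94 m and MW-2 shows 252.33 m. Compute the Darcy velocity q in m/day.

19.4

Hydraulic gradient i = (281.94 − 252.33) / 846 = 29.61 / 846 = 0.03500.
Specific discharge q = K · i = 554.0 × 0.03500 = 19.39 m/day.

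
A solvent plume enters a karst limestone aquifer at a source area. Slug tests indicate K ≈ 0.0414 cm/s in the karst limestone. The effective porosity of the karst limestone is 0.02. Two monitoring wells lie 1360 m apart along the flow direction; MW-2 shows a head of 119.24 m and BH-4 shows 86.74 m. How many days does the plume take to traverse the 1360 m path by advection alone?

31.8

Convert K: 0.0414 cm/s × 864 = 35.77 m/day.
Hydraulic gradient i = (119.24 − 86.74) / 1360 = 32.5 / 1360 = 0.02390.
Darcy flux q = K · i = 35.77 × 0.02390 = 0.8548 m/day.
Seepage velocity v = q / n_e = 0.8548 / 0.02 = 42.74 m/day.
Travel time t = L / v = 1360 / 42.74 = 31.82 days.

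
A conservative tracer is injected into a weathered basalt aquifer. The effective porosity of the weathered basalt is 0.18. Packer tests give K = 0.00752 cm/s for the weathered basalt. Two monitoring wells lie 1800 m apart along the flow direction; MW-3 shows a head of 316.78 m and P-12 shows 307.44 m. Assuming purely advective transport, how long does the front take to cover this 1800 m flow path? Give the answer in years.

Convert K: 0.00752 cm/s × 864 = 6.497 m/day.
Hydraulic gradient i = (316.78 − 307.44) / 1800 = 9.34 / 1800 = 0.005189.
Darcy flux q = K · i = 6.497 × 0.005189 = 0.03371 m/day.
Seepage velocity v = q / n_e = 0.03371 / 0.18 = 0.1873 m/day.
Travel time t = L / v = 1800 / 0.1873 = 9610 days = 26.31 years.

26.3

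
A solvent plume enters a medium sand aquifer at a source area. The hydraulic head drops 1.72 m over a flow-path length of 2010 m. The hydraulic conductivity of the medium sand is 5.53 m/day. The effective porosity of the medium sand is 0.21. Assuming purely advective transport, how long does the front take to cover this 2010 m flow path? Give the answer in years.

Hydraulic gradient i = Δh / L = 1.72 / 2010 = 0.0008557.
Darcy flux q = K · i = 5.530 × 0.0008557 = 0.004732 m/day.
Seepage velocity v = q / n_e = 0.004732 / 0.21 = 0.02253 m/day.
Travel time t = L / v = 2010 / 0.02253 = 89199 days = 244.2 years.

244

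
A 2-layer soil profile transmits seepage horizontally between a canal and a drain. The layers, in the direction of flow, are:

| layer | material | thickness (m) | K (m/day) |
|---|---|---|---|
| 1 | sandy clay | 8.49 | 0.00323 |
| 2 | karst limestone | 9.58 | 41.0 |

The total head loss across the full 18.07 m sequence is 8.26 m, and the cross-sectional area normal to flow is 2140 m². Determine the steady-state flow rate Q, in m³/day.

6.72

Flow is perpendicular to layering, so the layers act in series and the equivalent K is the thickness-weighted harmonic mean.
Total thickness L = 8.49 + 9.58 = 18.07 m.
Σ(b_i/K_i) = 8.49/0.00323 + 9.58/41.0 = 2629 d.
K_eq = L / Σ(b_i/K_i) = 18.07 / 2629 = 0.006874 m/day.
Q = K_eq · A · (Δh/L) = 0.006874 × 2140 × (8.26/18.07) = 6.724 m³/day.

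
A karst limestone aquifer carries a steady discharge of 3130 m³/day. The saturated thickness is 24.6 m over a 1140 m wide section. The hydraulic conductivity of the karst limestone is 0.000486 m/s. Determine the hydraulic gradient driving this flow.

Convert K: 0.000486 m/s × 86400 = 41.99 m/day.
Cross-sectional area A = 1140 × 24.6 = 28044 m².
From Q = K·A·i, i = Q / (K·A) = 3130 / (41.99 × 28044) = 0.002658.

0.00266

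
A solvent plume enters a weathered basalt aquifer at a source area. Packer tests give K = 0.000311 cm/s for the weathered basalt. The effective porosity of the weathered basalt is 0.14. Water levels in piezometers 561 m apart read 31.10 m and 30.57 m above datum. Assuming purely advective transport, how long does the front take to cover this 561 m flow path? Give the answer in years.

847

Convert K: 0.000311 cm/s × 864 = 0.2687 m/day.
Hydraulic gradient i = (31.10 − 30.57) / 561 = 0.53 / 561 = 0.0009447.
Darcy flux q = K · i = 0.2687 × 0.0009447 = 0.0002539 m/day.
Seepage velocity v = q / n_e = 0.0002539 / 0.14 = 0.001813 m/day.
Travel time t = L / v = 561 / 0.001813 = 3.094e+05 days = 847.1 years.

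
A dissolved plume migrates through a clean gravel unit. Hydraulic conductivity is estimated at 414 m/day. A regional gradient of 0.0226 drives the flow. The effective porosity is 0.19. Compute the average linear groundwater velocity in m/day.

49.2

Hydraulic gradient i = 0.0226.
Darcy flux q = K · i = 414.0 × 0.02260 = 9.356 m/day.
Seepage velocity v = q / n_e = 9.356 / 0.19 = 49.24 m/day.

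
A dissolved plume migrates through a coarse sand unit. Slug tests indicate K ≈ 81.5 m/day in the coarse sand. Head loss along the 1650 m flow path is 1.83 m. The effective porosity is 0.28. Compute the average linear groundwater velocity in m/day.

Hydraulic gradient i = Δh / L = 1.83 / 1650 = 0.001109.
Darcy flux q = K · i = 81.50 × 0.001109 = 0.09039 m/day.
Seepage velocity v = q / n_e = 0.09039 / 0.28 = 0.3228 m/day.

0.323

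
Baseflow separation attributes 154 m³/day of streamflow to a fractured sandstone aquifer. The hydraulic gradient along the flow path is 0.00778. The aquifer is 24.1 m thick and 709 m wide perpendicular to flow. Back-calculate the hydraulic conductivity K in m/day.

1.16

Cross-sectional area A = 709 × 24.1 = 17087 m².
Hydraulic gradient i = 0.00778.
From Q = K·A·i, K = Q / (A·i) = 154 / (17087 × 0.007780) = 1.158 m/day.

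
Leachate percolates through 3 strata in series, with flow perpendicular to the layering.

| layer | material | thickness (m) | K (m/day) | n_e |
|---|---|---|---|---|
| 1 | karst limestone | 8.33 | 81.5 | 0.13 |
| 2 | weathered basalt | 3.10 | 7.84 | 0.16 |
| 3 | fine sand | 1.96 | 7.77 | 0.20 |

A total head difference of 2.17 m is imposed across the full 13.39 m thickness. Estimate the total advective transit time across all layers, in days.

With flow normal to the layers, continuity requires the same specific discharge q through every layer.
Σ(b_i/K_i) = 8.33/81.5 + 3.10/7.84 + 1.96/7.77 = 0.7499 d.
q = Δh / Σ(b_i/K_i) = 2.17 / 0.7499 = 2.894 m/day.
In each layer the seepage velocity is v_i = q/n_i, so the layer transit time is t_i = b_i·n_i / q:
  layer 1 (karst limestone): t_1 = 8.33 × 0.13 / 2.894 = 0.3742 d
  layer 2 (weathered basalt): t_2 = 3.10 × 0.16 / 2.894 = 0.1714 d
  layer 3 (fine sand): t_3 = 1.96 × 0.20 / 2.894 = 0.1355 d
Total t = Σ t_i = 0.6811 days.

0.681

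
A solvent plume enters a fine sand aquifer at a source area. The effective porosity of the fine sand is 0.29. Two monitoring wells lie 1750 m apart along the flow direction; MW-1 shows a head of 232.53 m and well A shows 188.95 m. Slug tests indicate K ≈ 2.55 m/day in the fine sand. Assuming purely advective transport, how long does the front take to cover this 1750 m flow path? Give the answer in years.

21.9

Hydraulic gradient i = (232.53 − 188.95) / 1750 = 43.58 / 1750 = 0.02490.
Darcy flux q = K · i = 2.550 × 0.02490 = 0.06350 m/day.
Seepage velocity v = q / n_e = 0.06350 / 0.29 = 0.2190 m/day.
Travel time t = L / v = 1750 / 0.2190 = 7992 days = 21.88 years.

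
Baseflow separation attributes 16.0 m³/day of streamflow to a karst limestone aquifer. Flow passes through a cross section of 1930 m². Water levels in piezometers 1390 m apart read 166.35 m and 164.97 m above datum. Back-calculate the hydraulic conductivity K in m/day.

Hydraulic gradient i = (166.35 − 164.97) / 1390 = 1.38 / 1390 = 0.0009928.
From Q = K·A·i, K = Q / (A·i) = 16.0 / (1930 × 0.0009928) = 8.350 m/day.

8.35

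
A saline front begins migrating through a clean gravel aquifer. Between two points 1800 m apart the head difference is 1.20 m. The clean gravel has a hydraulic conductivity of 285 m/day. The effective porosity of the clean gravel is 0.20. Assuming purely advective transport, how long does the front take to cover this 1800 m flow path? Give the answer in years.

Hydraulic gradient i = Δh / L = 1.20 / 1800 = 0.0006667.
Darcy flux q = K · i = 285.0 × 0.0006667 = 0.1900 m/day.
Seepage velocity v = q / n_e = 0.1900 / 0.20 = 0.9500 m/day.
Travel time t = L / v = 1800 / 0.9500 = 1895 days = 5.188 years.

5.19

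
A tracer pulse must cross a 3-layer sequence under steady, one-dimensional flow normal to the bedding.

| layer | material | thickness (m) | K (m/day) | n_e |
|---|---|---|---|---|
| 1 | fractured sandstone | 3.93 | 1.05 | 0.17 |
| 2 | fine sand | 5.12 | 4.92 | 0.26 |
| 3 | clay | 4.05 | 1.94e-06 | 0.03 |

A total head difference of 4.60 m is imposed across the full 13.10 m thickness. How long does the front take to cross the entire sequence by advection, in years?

With flow normal to the layers, continuity requires the same specific discharge q through every layer.
Σ(b_i/K_i) = 3.93/1.05 + 5.12/4.92 + 4.05/1.94e-06 = 2.088e+06 d.
q = Δh / Σ(b_i/K_i) = 4.60 / 2.088e+06 = 2.203e-06 m/day.
In each layer the seepage velocity is v_i = q/n_i, so the layer transit time is t_i = b_i·n_i / q:
  layer 1 (fractured sandstone): t_1 = 3.93 × 0.17 / 2.203e-06 = 3.032e+05 d
  layer 2 (fine sand): t_2 = 5.12 × 0.26 / 2.203e-06 = 6.041e+05 d
  layer 3 (clay): t_3 = 4.05 × 0.03 / 2.203e-06 = 55141 d
Total t = Σ t_i = 9.625e+05 days = 2635 years.

2640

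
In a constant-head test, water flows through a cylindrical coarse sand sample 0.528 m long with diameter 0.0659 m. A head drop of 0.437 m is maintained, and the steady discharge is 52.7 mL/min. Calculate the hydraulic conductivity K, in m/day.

26.9

Cross-sectional area A = π·(d/2)² = π × (0.0659/2)² = 0.003411 m².
Convert discharge: 52.7 mL/min = 8.783e-07 m³/s.
Darcy's law rearranged: K = Q·L / (A·Δh) = 8.783e-07 × 0.528 / (0.003411 × 0.437) = 0.0003111 m/s = 26.88 m/day.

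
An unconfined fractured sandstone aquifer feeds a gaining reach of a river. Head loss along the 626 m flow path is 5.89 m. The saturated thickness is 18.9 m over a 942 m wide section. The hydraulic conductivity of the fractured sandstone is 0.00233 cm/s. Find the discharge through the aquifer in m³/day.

Convert K: 0.00233 cm/s × 864 = 2.013 m/day.
Cross-sectional area A = 942 × 18.9 = 17804 m².
Hydraulic gradient i = Δh / L = 5.89 / 626 = 0.009409.
Darcy's law: Q = K · A · i = 2.013 × 17804 × 0.009409 = 337.2 m³/day.

337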